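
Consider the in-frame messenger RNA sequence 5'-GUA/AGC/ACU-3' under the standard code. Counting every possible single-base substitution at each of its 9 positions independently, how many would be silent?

7

Codon 1 (GUA, Val): 3 synonymous substitutions.
Codon 2 (AGC, Ser): 1 synonymous substitution.
Codon 3 (ACU, Thr): 3 synonymous substitutions.
Total: 3 + 1 + 3 = 7.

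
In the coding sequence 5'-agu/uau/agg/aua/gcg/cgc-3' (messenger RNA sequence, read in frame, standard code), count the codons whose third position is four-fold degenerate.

2

Codon 1 AGU (Ser): third position 2-fold.
Codon 2 UAU (Tyr): third position 2-fold.
Codon 3 AGG (Arg): third position 2-fold.
Codon 4 AUA (Ile): third position 3-fold.
Codon 5 GCG (Ala): third position 4-fold.
Codon 6 CGC (Arg): third position 4-fold.
Four-fold degenerate third positions: 2.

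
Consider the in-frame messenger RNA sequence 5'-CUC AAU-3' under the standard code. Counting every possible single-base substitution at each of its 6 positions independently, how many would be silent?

Codon 1 (CUC, Leu): 3 synonymous substitutions.
Codon 2 (AAU, Asn): 1 synonymous substitution.
Total: 3 + 1 = 4.

4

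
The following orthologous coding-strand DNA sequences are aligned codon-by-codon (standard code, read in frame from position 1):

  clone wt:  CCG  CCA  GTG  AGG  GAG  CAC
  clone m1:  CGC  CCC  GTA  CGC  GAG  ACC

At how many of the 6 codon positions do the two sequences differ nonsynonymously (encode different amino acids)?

Codon 1: CCG Pro / CGC Arg — nonsynonymous.
Codon 2: CCA Pro / CCC Pro — synonymous.
Codon 3: GTG Val / GTA Val — synonymous.
Codon 4: AGG Arg / CGC Arg — synonymous.
Codon 5: GAG Glu / GAG Glu — identical.
Codon 6: CAC His / ACC Thr — nonsynonymous.
Nonsynonymous differences: 2.

2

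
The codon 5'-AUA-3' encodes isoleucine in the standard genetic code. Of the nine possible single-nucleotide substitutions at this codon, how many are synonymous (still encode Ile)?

2

Position 1: none → 0 synonymous.
Position 2: none → 0 synonymous.
Position 3: AUU, AUC → 2 synonymous.
Total: 0 + 0 + 2 = 2.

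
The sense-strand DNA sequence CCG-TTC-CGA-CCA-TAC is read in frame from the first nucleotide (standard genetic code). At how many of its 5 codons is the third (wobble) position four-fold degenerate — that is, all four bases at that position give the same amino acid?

3

Codon 1 CCG (Pro): third position 4-fold.
Codon 2 TTC (Phe): third position 2-fold.
Codon 3 CGA (Arg): third position 4-fold.
Codon 4 CCA (Pro): third position 4-fold.
Codon 5 TAC (Tyr): third position 2-fold.
Four-fold degenerate third positions: 3.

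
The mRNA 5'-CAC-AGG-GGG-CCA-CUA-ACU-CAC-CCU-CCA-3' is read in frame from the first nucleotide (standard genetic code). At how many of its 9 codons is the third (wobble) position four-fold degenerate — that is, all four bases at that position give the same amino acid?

Codon 1 CAC (His): third position 2-fold.
Codon 2 AGG (Arg): third position 2-fold.
Codon 3 GGG (Gly): third position 4-fold.
Codon 4 CCA (Pro): third position 4-fold.
Codon 5 CUA (Leu): third position 4-fold.
Codon 6 ACU (Thr): third position 4-fold.
Codon 7 CAC (His): third position 2-fold.
Codon 8 CCU (Pro): third position 4-fold.
Codon 9 CCA (Pro): third position 4-fold.
Four-fold degenerate third positions: 6.

6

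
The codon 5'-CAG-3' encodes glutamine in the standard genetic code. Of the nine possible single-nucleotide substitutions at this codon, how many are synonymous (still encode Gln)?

1

Position 1: none → 0 synonymous.
Position 2: none → 0 synonymous.
Position 3: CAA → 1 synonymous.
Total: 0 + 0 + 1 = 1.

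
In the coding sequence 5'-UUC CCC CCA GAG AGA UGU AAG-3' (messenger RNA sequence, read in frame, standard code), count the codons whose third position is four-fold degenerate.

2

Codon 1 UUC (Phe): third position 2-fold.
Codon 2 CCC (Pro): third position 4-fold.
Codon 3 CCA (Pro): third position 4-fold.
Codon 4 GAG (Glu): third position 2-fold.
Codon 5 AGA (Arg): third position 2-fold.
Codon 6 UGU (Cys): third position 2-fold.
Codon 7 AAG (Lys): third position 2-fold.
Four-fold degenerate third positions: 2.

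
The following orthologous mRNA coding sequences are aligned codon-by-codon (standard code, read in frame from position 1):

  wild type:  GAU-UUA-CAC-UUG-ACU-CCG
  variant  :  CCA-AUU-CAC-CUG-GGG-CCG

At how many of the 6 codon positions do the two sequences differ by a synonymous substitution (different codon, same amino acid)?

Codon 1: GAU Asp / CCA Pro — nonsynonymous.
Codon 2: UUA Leu / AUU Ile — nonsynonymous.
Codon 3: CAC His / CAC His — identical.
Codon 4: UUG Leu / CUG Leu — synonymous.
Codon 5: ACU Thr / GGG Gly — nonsynonymous.
Codon 6: CCG Pro / CCG Pro — identical.
Synonymous differences: 1.

1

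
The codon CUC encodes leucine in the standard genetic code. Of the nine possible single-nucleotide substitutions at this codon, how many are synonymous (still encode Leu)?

3

Position 1: none → 0 synonymous.
Position 2: none → 0 synonymous.
Position 3: CUU, CUA, CUG → 3 synonymous.
Total: 0 + 0 + 3 = 3.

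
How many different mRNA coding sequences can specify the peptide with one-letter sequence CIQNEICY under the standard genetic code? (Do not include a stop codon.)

Cys: 2 codons.
Ile: 3 codons.
Gln: 2 codons.
Asn: 2 codons.
Glu: 2 codons.
Ile: 3 codons.
Cys: 2 codons.
Tyr: 2 codons.
2 × 3 × 2 × 2 × 2 × 3 × 2 × 2 = 576.

576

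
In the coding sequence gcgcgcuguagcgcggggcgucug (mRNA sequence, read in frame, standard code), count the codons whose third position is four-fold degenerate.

Codon 1 GCG (Ala): third position 4-fold.
Codon 2 CGC (Arg): third position 4-fold.
Codon 3 UGU (Cys): third position 2-fold.
Codon 4 AGC (Ser): third position 2-fold.
Codon 5 GCG (Ala): third position 4-fold.
Codon 6 GGG (Gly): third position 4-fold.
Codon 7 CGU (Arg): third position 4-fold.
Codon 8 CUG (Leu): third position 4-fold.
Four-fold degenerate third positions: 6.

6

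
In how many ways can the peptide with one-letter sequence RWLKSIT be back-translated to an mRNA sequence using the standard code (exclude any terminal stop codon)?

5184

Arg: 6 codons.
Trp: 1 codon.
Leu: 6 codons.
Lys: 2 codons.
Ser: 6 codons.
Ile: 3 codons.
Thr: 4 codons.
6 × 1 × 6 × 2 × 6 × 3 × 4 = 5184.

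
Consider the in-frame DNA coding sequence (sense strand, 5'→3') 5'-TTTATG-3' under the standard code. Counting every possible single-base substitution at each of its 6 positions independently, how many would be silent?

1

Codon 1 (TTT, Phe): 1 synonymous substitution.
Codon 2 (ATG, Met): 0 synonymous substitutions.
Total: 1 + 0 = 1.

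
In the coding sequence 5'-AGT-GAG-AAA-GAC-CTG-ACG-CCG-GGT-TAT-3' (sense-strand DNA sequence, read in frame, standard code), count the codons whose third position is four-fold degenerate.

Codon 1 AGT (Ser): third position 2-fold.
Codon 2 GAG (Glu): third position 2-fold.
Codon 3 AAA (Lys): third position 2-fold.
Codon 4 GAC (Asp): third position 2-fold.
Codon 5 CTG (Leu): third position 4-fold.
Codon 6 ACG (Thr): third position 4-fold.
Codon 7 CCG (Pro): third position 4-fold.
Codon 8 GGT (Gly): third position 4-fold.
Codon 9 TAT (Tyr): third position 2-fold.
Four-fold degenerate third positions: 4.

4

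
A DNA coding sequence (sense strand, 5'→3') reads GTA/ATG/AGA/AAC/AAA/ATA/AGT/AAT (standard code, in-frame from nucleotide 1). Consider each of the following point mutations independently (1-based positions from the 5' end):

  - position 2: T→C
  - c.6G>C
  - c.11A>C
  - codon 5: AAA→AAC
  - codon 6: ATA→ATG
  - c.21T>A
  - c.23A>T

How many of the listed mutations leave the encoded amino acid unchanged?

Codon 1: GTA (Val) → GCA (Ala) — missense.
Codon 2: ATG (Met) → ATC (Ile) — missense.
Codon 4: AAC (Asn) → ACC (Thr) — missense.
Codon 5: AAA (Lys) → AAC (Asn) — missense.
Codon 6: ATA (Ile) → ATG (Met) — missense.
Codon 7: AGT (Ser) → AGA (Arg) — missense.
Codon 8: AAT (Asn) → ATT (Ile) — missense.
Synonymous: 0 of 7.

0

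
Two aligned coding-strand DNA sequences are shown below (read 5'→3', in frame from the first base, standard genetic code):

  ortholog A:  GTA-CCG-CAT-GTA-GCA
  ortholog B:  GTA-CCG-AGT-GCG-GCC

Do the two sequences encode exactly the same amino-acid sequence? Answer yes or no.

Codon 1: GTA Val / GTA Val — identical.
Codon 2: CCG Pro / CCG Pro — identical.
Codon 3: CAT His / AGT Ser — nonsynonymous.
Codon 4: GTA Val / GCG Ala — nonsynonymous.
Codon 5: GCA Ala / GCC Ala — synonymous.
Nonsynonymous differences: 2 → different protein.

no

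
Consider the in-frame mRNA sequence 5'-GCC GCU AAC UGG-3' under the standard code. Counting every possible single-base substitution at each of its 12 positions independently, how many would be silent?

7

Codon 1 (GCC, Ala): 3 synonymous substitutions.
Codon 2 (GCU, Ala): 3 synonymous substitutions.
Codon 3 (AAC, Asn): 1 synonymous substitution.
Codon 4 (UGG, Trp): 0 synonymous substitutions.
Total: 3 + 3 + 1 + 0 = 7.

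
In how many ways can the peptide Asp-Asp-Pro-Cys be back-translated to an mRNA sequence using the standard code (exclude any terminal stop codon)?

Asp: 2 codons.
Asp: 2 codons.
Pro: 4 codons.
Cys: 2 codons.
2 × 2 × 4 × 2 = 32.

32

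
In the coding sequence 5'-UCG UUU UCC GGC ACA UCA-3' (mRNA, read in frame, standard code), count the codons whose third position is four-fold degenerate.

Codon 1 UCG (Ser): third position 4-fold.
Codon 2 UUU (Phe): third position 2-fold.
Codon 3 UCC (Ser): third position 4-fold.
Codon 4 GGC (Gly): third position 4-fold.
Codon 5 ACA (Thr): third position 4-fold.
Codon 6 UCA (Ser): third position 4-fold.
Four-fold degenerate third positions: 5.

5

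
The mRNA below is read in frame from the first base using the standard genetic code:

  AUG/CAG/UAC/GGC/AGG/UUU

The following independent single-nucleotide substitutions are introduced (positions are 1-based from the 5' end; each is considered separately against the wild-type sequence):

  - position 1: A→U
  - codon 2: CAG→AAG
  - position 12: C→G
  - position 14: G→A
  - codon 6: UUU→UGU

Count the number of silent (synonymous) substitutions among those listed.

1

Codon 1: AUG (Met) → UUG (Leu) — missense.
Codon 2: CAG (Gln) → AAG (Lys) — missense.
Codon 4: GGC (Gly) → GGG (Gly) — synonymous.
Codon 5: AGG (Arg) → AAG (Lys) — missense.
Codon 6: UUU (Phe) → UGU (Cys) — missense.
Synonymous: 1 of 5.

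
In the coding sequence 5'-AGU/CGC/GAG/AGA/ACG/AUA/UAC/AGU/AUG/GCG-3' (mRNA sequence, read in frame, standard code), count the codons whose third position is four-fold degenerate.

Codon 1 AGU (Ser): third position 2-fold.
Codon 2 CGC (Arg): third position 4-fold.
Codon 3 GAG (Glu): third position 2-fold.
Codon 4 AGA (Arg): third position 2-fold.
Codon 5 ACG (Thr): third position 4-fold.
Codon 6 AUA (Ile): third position 3-fold.
Codon 7 UAC (Tyr): third position 2-fold.
Codon 8 AGU (Ser): third position 2-fold.
Codon 9 AUG (Met): third position 1-fold.
Codon 10 GCG (Ala): third position 4-fold.
Four-fold degenerate third positions: 3.

3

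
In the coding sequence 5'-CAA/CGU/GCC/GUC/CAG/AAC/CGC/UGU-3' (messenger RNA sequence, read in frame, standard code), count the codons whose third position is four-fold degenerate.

4

Codon 1 CAA (Gln): third position 2-fold.
Codon 2 CGU (Arg): third position 4-fold.
Codon 3 GCC (Ala): third position 4-fold.
Codon 4 GUC (Val): third position 4-fold.
Codon 5 CAG (Gln): third position 2-fold.
Codon 6 AAC (Asn): third position 2-fold.
Codon 7 CGC (Arg): third position 4-fold.
Codon 8 UGU (Cys): third position 2-fold.
Four-fold degenerate third positions: 4.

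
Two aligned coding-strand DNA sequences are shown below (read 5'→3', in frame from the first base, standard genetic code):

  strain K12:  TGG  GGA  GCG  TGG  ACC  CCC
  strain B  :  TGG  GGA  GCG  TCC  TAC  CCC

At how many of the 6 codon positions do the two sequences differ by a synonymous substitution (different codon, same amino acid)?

Codon 1: TGG Trp / TGG Trp — identical.
Codon 2: GGA Gly / GGA Gly — identical.
Codon 3: GCG Ala / GCG Ala — identical.
Codon 4: TGG Trp / TCC Ser — nonsynonymous.
Codon 5: ACC Thr / TAC Tyr — nonsynonymous.
Codon 6: CCC Pro / CCC Pro — identical.
Synonymous differences: 0.

0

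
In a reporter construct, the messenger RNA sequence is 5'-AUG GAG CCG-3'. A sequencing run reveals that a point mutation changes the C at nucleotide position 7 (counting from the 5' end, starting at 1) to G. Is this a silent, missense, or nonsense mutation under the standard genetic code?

missense

Position 7 falls in codon 3: CCG → Pro.
After the substitution the codon is GCG → Ala.
Pro ≠ Ala, so this is a missense mutation.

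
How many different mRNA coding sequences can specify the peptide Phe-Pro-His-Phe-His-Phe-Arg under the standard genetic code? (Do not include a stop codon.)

Phe: 2 codons.
Pro: 4 codons.
His: 2 codons.
Phe: 2 codons.
His: 2 codons.
Phe: 2 codons.
Arg: 6 codons.
2 × 4 × 2 × 2 × 2 × 2 × 6 = 768.

768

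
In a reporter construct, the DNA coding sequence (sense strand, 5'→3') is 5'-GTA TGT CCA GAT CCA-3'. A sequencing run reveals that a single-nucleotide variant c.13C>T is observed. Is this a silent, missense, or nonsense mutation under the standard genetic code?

Position 13 falls in codon 5: CCA → Pro.
After the substitution the codon is TCA → Ser.
Pro ≠ Ser, so this is a missense mutation.

missense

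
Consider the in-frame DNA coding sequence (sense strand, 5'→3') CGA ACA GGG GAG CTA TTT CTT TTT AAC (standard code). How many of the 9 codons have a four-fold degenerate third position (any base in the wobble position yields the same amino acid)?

Codon 1 CGA (Arg): third position 4-fold.
Codon 2 ACA (Thr): third position 4-fold.
Codon 3 GGG (Gly): third position 4-fold.
Codon 4 GAG (Glu): third position 2-fold.
Codon 5 CTA (Leu): third position 4-fold.
Codon 6 TTT (Phe): third position 2-fold.
Codon 7 CTT (Leu): third position 4-fold.
Codon 8 TTT (Phe): third position 2-fold.
Codon 9 AAC (Asn): third position 2-fold.
Four-fold degenerate third positions: 5.

5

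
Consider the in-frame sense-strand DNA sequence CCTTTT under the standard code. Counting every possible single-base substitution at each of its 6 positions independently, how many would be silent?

4

Codon 1 (CCT, Pro): 3 synonymous substitutions.
Codon 2 (TTT, Phe): 1 synonymous substitution.
Total: 3 + 1 = 4.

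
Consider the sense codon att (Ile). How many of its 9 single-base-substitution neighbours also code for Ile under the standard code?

Position 1: none → 0 synonymous.
Position 2: none → 0 synonymous.
Position 3: ATC, ATA → 2 synonymous.
Total: 0 + 0 + 2 = 2.

2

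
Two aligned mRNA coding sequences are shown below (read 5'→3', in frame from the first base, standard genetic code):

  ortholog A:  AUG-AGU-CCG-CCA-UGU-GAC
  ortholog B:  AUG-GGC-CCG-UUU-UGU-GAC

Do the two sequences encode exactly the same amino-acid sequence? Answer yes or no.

Codon 1: AUG Met / AUG Met — identical.
Codon 2: AGU Ser / GGC Gly — nonsynonymous.
Codon 3: CCG Pro / CCG Pro — identical.
Codon 4: CCA Pro / UUU Phe — nonsynonymous.
Codon 5: UGU Cys / UGU Cys — identical.
Codon 6: GAC Asp / GAC Asp — identical.
Nonsynonymous differences: 2 → different protein.

no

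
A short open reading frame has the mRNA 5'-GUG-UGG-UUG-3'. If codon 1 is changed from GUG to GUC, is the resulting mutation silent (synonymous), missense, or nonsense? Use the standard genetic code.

silent

Position 3 falls in codon 1: GUG → Val.
After the substitution the codon is GUC → Val.
Both encode Val, so the change is synonymous.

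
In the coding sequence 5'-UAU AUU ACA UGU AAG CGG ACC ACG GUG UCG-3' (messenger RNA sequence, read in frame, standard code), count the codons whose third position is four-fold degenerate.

Codon 1 UAU (Tyr): third position 2-fold.
Codon 2 AUU (Ile): third position 3-fold.
Codon 3 ACA (Thr): third position 4-fold.
Codon 4 UGU (Cys): third position 2-fold.
Codon 5 AAG (Lys): third position 2-fold.
Codon 6 CGG (Arg): third position 4-fold.
Codon 7 ACC (Thr): third position 4-fold.
Codon 8 ACG (Thr): third position 4-fold.
Codon 9 GUG (Val): third position 4-fold.
Codon 10 UCG (Ser): third position 4-fold.
Four-fold degenerate third positions: 6.

6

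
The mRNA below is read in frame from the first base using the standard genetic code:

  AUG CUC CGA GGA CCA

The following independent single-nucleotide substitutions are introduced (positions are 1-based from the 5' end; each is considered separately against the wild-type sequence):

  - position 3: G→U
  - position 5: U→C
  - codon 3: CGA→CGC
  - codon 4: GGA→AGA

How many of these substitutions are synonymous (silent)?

Codon 1: AUG (Met) → AUU (Ile) — missense.
Codon 2: CUC (Leu) → CCC (Pro) — missense.
Codon 3: CGA (Arg) → CGC (Arg) — synonymous.
Codon 4: GGA (Gly) → AGA (Arg) — missense.
Synonymous: 1 of 4.

1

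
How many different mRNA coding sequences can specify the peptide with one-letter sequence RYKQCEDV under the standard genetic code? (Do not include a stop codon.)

1536

Arg: 6 codons.
Tyr: 2 codons.
Lys: 2 codons.
Gln: 2 codons.
Cys: 2 codons.
Glu: 2 codons.
Asp: 2 codons.
Val: 4 codons.
6 × 2 × 2 × 2 × 2 × 2 × 2 × 4 = 1536.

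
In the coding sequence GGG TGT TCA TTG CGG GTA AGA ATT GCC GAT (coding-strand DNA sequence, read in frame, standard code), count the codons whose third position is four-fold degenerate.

Codon 1 GGG (Gly): third position 4-fold.
Codon 2 TGT (Cys): third position 2-fold.
Codon 3 TCA (Ser): third position 4-fold.
Codon 4 TTG (Leu): third position 2-fold.
Codon 5 CGG (Arg): third position 4-fold.
Codon 6 GTA (Val): third position 4-fold.
Codon 7 AGA (Arg): third position 2-fold.
Codon 8 ATT (Ile): third position 3-fold.
Codon 9 GCC (Ala): third position 4-fold.
Codon 10 GAT (Asp): third position 2-fold.
Four-fold degenerate third positions: 5.

5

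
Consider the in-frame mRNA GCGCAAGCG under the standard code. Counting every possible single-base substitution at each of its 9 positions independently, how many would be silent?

7

Codon 1 (GCG, Ala): 3 synonymous substitutions.
Codon 2 (CAA, Gln): 1 synonymous substitution.
Codon 3 (GCG, Ala): 3 synonymous substitutions.
Total: 3 + 1 + 3 = 7.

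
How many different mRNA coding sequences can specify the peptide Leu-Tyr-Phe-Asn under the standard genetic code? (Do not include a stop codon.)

48

Leu: 6 codons.
Tyr: 2 codons.
Phe: 2 codons.
Asn: 2 codons.
6 × 2 × 2 × 2 = 48.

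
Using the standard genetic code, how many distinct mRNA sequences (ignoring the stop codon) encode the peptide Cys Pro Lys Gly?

64

Cys: 2 codons.
Pro: 4 codons.
Lys: 2 codons.
Gly: 4 codons.
2 × 4 × 2 × 4 = 64.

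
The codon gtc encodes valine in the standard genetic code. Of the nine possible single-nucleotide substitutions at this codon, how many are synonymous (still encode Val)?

3

Position 1: none → 0 synonymous.
Position 2: none → 0 synonymous.
Position 3: GTT, GTA, GTG → 3 synonymous.
Total: 0 + 0 + 3 = 3.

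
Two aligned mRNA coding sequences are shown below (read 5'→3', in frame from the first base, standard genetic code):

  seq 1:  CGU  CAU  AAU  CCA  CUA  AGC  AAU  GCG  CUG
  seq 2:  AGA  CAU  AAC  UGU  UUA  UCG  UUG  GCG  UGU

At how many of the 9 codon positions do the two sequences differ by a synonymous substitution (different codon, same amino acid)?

4

Codon 1: CGU Arg / AGA Arg — synonymous.
Codon 2: CAU His / CAU His — identical.
Codon 3: AAU Asn / AAC Asn — synonymous.
Codon 4: CCA Pro / UGU Cys — nonsynonymous.
Codon 5: CUA Leu / UUA Leu — synonymous.
Codon 6: AGC Ser / UCG Ser — synonymous.
Codon 7: AAU Asn / UUG Leu — nonsynonymous.
Codon 8: GCG Ala / GCG Ala — identical.
Codon 9: CUG Leu / UGU Cys — nonsynonymous.
Synonymous differences: 4.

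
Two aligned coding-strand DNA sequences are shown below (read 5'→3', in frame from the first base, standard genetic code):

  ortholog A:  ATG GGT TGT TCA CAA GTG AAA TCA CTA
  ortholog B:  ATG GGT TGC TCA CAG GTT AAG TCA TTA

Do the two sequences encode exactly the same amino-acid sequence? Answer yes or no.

Codon 1: ATG Met / ATG Met — identical.
Codon 2: GGT Gly / GGT Gly — identical.
Codon 3: TGT Cys / TGC Cys — synonymous.
Codon 4: TCA Ser / TCA Ser — identical.
Codon 5: CAA Gln / CAG Gln — synonymous.
Codon 6: GTG Val / GTT Val — synonymous.
Codon 7: AAA Lys / AAG Lys — synonymous.
Codon 8: TCA Ser / TCA Ser — identical.
Codon 9: CTA Leu / TTA Leu — synonymous.
Nonsynonymous differences: 0 → same protein.

yes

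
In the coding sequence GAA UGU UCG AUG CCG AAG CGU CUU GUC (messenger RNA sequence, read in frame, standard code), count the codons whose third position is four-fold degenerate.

Codon 1 GAA (Glu): third position 2-fold.
Codon 2 UGU (Cys): third position 2-fold.
Codon 3 UCG (Ser): third position 4-fold.
Codon 4 AUG (Met): third position 1-fold.
Codon 5 CCG (Pro): third position 4-fold.
Codon 6 AAG (Lys): third position 2-fold.
Codon 7 CGU (Arg): third position 4-fold.
Codon 8 CUU (Leu): third position 4-fold.
Codon 9 GUC (Val): third position 4-fold.
Four-fold degenerate third positions: 5.

5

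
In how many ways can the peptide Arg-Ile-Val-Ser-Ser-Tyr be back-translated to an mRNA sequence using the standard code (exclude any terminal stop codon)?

5184

Arg: 6 codons.
Ile: 3 codons.
Val: 4 codons.
Ser: 6 codons.
Ser: 6 codons.
Tyr: 2 codons.
6 × 3 × 4 × 6 × 6 × 2 = 5184.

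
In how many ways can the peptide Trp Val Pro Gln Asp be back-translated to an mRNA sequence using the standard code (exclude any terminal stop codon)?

Trp: 1 codon.
Val: 4 codons.
Pro: 4 codons.
Gln: 2 codons.
Asp: 2 codons.
1 × 4 × 4 × 2 × 2 = 64.

64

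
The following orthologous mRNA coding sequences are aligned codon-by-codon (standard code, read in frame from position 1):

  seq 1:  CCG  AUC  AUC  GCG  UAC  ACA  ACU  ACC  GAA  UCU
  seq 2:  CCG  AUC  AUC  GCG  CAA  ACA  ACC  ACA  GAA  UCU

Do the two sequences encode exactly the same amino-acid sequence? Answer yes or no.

Codon 1: CCG Pro / CCG Pro — identical.
Codon 2: AUC Ile / AUC Ile — identical.
Codon 3: AUC Ile / AUC Ile — identical.
Codon 4: GCG Ala / GCG Ala — identical.
Codon 5: UAC Tyr / CAA Gln — nonsynonymous.
Codon 6: ACA Thr / ACA Thr — identical.
Codon 7: ACU Thr / ACC Thr — synonymous.
Codon 8: ACC Thr / ACA Thr — synonymous.
Codon 9: GAA Glu / GAA Glu — identical.
Codon 10: UCU Ser / UCU Ser — identical.
Nonsynonymous differences: 1 → different protein.

no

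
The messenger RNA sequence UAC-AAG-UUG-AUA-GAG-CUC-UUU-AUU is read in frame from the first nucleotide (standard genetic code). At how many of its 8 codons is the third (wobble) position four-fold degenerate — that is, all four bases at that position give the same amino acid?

Codon 1 UAC (Tyr): third position 2-fold.
Codon 2 AAG (Lys): third position 2-fold.
Codon 3 UUG (Leu): third position 2-fold.
Codon 4 AUA (Ile): third position 3-fold.
Codon 5 GAG (Glu): third position 2-fold.
Codon 6 CUC (Leu): third position 4-fold.
Codon 7 UUU (Phe): third position 2-fold.
Codon 8 AUU (Ile): third position 3-fold.
Four-fold degenerate third positions: 1.

1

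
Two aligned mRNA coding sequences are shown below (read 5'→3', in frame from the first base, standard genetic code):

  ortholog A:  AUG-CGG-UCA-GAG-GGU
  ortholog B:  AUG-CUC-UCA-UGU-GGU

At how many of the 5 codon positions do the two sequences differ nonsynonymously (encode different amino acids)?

2

Codon 1: AUG Met / AUG Met — identical.
Codon 2: CGG Arg / CUC Leu — nonsynonymous.
Codon 3: UCA Ser / UCA Ser — identical.
Codon 4: GAG Glu / UGU Cys — nonsynonymous.
Codon 5: GGU Gly / GGU Gly — identical.
Nonsynonymous differences: 2.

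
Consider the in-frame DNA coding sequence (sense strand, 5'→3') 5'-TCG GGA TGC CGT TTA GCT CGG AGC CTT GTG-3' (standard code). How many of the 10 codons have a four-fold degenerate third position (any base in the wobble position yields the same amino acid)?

7

Codon 1 TCG (Ser): third position 4-fold.
Codon 2 GGA (Gly): third position 4-fold.
Codon 3 TGC (Cys): third position 2-fold.
Codon 4 CGT (Arg): third position 4-fold.
Codon 5 TTA (Leu): third position 2-fold.
Codon 6 GCT (Ala): third position 4-fold.
Codon 7 CGG (Arg): third position 4-fold.
Codon 8 AGC (Ser): third position 2-fold.
Codon 9 CTT (Leu): third position 4-fold.
Codon 10 GTG (Val): third position 4-fold.
Four-fold degenerate third positions: 7.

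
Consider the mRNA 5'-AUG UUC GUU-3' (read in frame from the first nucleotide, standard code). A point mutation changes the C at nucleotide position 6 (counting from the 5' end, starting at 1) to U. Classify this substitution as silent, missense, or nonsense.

silent

Position 6 falls in codon 2: UUC → Phe.
After the substitution the codon is UUU → Phe.
Both encode Phe, so the change is synonymous.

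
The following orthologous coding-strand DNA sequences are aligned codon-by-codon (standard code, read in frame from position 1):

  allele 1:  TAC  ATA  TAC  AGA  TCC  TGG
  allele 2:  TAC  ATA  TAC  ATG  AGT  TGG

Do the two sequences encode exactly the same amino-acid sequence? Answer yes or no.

no

Codon 1: TAC Tyr / TAC Tyr — identical.
Codon 2: ATA Ile / ATA Ile — identical.
Codon 3: TAC Tyr / TAC Tyr — identical.
Codon 4: AGA Arg / ATG Met — nonsynonymous.
Codon 5: TCC Ser / AGT Ser — synonymous.
Codon 6: TGG Trp / TGG Trp — identical.
Nonsynonymous differences: 1 → different protein.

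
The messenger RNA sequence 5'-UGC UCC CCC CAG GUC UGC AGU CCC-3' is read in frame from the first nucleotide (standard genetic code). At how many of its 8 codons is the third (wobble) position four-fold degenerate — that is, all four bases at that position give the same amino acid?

4

Codon 1 UGC (Cys): third position 2-fold.
Codon 2 UCC (Ser): third position 4-fold.
Codon 3 CCC (Pro): third position 4-fold.
Codon 4 CAG (Gln): third position 2-fold.
Codon 5 GUC (Val): third position 4-fold.
Codon 6 UGC (Cys): third position 2-fold.
Codon 7 AGU (Ser): third position 2-fold.
Codon 8 CCC (Pro): third position 4-fold.
Four-fold degenerate third positions: 4.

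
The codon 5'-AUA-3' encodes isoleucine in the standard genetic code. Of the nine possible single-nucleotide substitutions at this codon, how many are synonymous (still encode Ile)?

2

Position 1: none → 0 synonymous.
Position 2: none → 0 synonymous.
Position 3: AUU, AUC → 2 synonymous.
Total: 0 + 0 + 2 = 2.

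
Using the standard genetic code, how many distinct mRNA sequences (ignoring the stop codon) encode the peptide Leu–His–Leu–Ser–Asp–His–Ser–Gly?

41472

Leu: 6 codons.
His: 2 codons.
Leu: 6 codons.
Ser: 6 codons.
Asp: 2 codons.
His: 2 codons.
Ser: 6 codons.
Gly: 4 codons.
6 × 2 × 6 × 6 × 2 × 2 × 6 × 4 = 41472.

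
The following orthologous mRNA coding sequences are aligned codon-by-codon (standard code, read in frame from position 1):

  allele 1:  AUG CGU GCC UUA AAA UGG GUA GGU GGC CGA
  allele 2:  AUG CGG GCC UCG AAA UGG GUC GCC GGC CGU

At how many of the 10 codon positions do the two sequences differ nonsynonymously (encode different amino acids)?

2

Codon 1: AUG Met / AUG Met — identical.
Codon 2: CGU Arg / CGG Arg — synonymous.
Codon 3: GCC Ala / GCC Ala — identical.
Codon 4: UUA Leu / UCG Ser — nonsynonymous.
Codon 5: AAA Lys / AAA Lys — identical.
Codon 6: UGG Trp / UGG Trp — identical.
Codon 7: GUA Val / GUC Val — synonymous.
Codon 8: GGU Gly / GCC Ala — nonsynonymous.
Codon 9: GGC Gly / GGC Gly — identical.
Codon 10: CGA Arg / CGU Arg — synonymous.
Nonsynonymous differences: 2.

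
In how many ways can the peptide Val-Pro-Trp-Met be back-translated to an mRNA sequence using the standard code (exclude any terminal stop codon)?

16

Val: 4 codons.
Pro: 4 codons.
Trp: 1 codon.
Met: 1 codon.
4 × 4 × 1 × 1 = 16.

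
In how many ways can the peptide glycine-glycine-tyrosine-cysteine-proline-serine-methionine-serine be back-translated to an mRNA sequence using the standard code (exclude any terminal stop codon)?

9216

Gly: 4 codons.
Gly: 4 codons.
Tyr: 2 codons.
Cys: 2 codons.
Pro: 4 codons.
Ser: 6 codons.
Met: 1 codon.
Ser: 6 codons.
4 × 4 × 2 × 2 × 4 × 6 × 1 × 6 = 9216.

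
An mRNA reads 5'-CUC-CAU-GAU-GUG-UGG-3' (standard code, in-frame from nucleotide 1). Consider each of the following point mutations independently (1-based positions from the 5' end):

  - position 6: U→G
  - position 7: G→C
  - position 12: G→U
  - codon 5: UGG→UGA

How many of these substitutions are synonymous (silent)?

Codon 2: CAU (His) → CAG (Gln) — missense.
Codon 3: GAU (Asp) → CAU (His) — missense.
Codon 4: GUG (Val) → GUU (Val) — synonymous.
Codon 5: UGG (Trp) → UGA (Stop) — nonsense.
Synonymous: 1 of 4.

1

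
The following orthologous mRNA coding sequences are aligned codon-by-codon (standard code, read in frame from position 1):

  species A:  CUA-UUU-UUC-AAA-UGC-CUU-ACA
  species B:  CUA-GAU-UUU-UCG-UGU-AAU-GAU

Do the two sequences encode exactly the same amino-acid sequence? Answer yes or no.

Codon 1: CUA Leu / CUA Leu — identical.
Codon 2: UUU Phe / GAU Asp — nonsynonymous.
Codon 3: UUC Phe / UUU Phe — synonymous.
Codon 4: AAA Lys / UCG Ser — nonsynonymous.
Codon 5: UGC Cys / UGU Cys — synonymous.
Codon 6: CUU Leu / AAU Asn — nonsynonymous.
Codon 7: ACA Thr / GAU Asp — nonsynonymous.
Nonsynonymous differences: 4 → different protein.

no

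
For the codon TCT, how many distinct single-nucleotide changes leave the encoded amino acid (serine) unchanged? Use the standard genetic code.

3

Position 1: none → 0 synonymous.
Position 2: none → 0 synonymous.
Position 3: TCC, TCA, TCG → 3 synonymous.
Total: 0 + 0 + 3 = 3.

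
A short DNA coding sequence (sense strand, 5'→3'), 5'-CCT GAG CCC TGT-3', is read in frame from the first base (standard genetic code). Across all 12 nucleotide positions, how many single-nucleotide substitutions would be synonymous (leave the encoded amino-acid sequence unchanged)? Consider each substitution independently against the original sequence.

8

Codon 1 (CCT, Pro): 3 synonymous substitutions.
Codon 2 (GAG, Glu): 1 synonymous substitution.
Codon 3 (CCC, Pro): 3 synonymous substitutions.
Codon 4 (TGT, Cys): 1 synonymous substitution.
Total: 3 + 1 + 3 + 1 = 8.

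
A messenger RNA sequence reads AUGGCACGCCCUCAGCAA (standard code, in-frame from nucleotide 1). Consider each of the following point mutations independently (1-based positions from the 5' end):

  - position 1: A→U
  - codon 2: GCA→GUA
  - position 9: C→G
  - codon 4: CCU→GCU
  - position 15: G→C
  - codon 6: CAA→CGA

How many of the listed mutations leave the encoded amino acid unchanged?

1

Codon 1: AUG (Met) → UUG (Leu) — missense.
Codon 2: GCA (Ala) → GUA (Val) — missense.
Codon 3: CGC (Arg) → CGG (Arg) — synonymous.
Codon 4: CCU (Pro) → GCU (Ala) — missense.
Codon 5: CAG (Gln) → CAC (His) — missense.
Codon 6: CAA (Gln) → CGA (Arg) — missense.
Synonymous: 1 of 6.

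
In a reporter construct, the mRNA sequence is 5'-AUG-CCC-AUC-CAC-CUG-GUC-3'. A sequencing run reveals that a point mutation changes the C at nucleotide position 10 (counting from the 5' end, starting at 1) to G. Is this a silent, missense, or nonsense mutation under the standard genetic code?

missense

Position 10 falls in codon 4: CAC → His.
After the substitution the codon is GAC → Asp.
His ≠ Asp, so this is a missense mutation.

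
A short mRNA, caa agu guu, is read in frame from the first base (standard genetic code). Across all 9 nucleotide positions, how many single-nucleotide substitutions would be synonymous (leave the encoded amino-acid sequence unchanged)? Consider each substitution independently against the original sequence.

Codon 1 (CAA, Gln): 1 synonymous substitution.
Codon 2 (AGU, Ser): 1 synonymous substitution.
Codon 3 (GUU, Val): 3 synonymous substitutions.
Total: 1 + 1 + 3 = 5.

5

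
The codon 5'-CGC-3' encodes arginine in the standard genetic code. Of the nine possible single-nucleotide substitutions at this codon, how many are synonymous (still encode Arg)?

Position 1: none → 0 synonymous.
Position 2: none → 0 synonymous.
Position 3: CGU, CGA, CGG → 3 synonymous.
Total: 0 + 0 + 3 = 3.

3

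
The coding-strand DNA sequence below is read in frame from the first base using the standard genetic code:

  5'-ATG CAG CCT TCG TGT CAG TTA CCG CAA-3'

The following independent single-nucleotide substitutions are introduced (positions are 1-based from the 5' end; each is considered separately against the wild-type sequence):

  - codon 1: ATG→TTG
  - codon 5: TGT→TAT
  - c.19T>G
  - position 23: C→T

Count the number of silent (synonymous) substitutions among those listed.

0

Codon 1: ATG (Met) → TTG (Leu) — missense.
Codon 5: TGT (Cys) → TAT (Tyr) — missense.
Codon 7: TTA (Leu) → GTA (Val) — missense.
Codon 8: CCG (Pro) → CTG (Leu) — missense.
Synonymous: 0 of 4.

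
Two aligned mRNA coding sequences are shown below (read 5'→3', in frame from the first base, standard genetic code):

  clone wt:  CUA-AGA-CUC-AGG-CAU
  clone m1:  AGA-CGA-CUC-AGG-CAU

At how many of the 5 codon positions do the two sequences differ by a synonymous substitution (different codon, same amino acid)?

1

Codon 1: CUA Leu / AGA Arg — nonsynonymous.
Codon 2: AGA Arg / CGA Arg — synonymous.
Codon 3: CUC Leu / CUC Leu — identical.
Codon 4: AGG Arg / AGG Arg — identical.
Codon 5: CAU His / CAU His — identical.
Synonymous differences: 1.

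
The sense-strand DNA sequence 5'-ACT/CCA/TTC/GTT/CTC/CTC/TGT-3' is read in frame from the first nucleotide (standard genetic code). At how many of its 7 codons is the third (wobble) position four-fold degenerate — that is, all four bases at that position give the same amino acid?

Codon 1 ACT (Thr): third position 4-fold.
Codon 2 CCA (Pro): third position 4-fold.
Codon 3 TTC (Phe): third position 2-fold.
Codon 4 GTT (Val): third position 4-fold.
Codon 5 CTC (Leu): third position 4-fold.
Codon 6 CTC (Leu): third position 4-fold.
Codon 7 TGT (Cys): third position 2-fold.
Four-fold degenerate third positions: 5.

5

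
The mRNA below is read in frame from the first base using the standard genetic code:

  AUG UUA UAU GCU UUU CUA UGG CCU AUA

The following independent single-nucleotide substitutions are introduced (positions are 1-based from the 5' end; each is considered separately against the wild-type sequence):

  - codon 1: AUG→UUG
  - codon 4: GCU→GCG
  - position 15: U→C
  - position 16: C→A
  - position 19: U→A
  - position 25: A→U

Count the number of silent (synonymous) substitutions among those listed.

2

Codon 1: AUG (Met) → UUG (Leu) — missense.
Codon 4: GCU (Ala) → GCG (Ala) — synonymous.
Codon 5: UUU (Phe) → UUC (Phe) — synonymous.
Codon 6: CUA (Leu) → AUA (Ile) — missense.
Codon 7: UGG (Trp) → AGG (Arg) — missense.
Codon 9: AUA (Ile) → UUA (Leu) — missense.
Synonymous: 2 of 6.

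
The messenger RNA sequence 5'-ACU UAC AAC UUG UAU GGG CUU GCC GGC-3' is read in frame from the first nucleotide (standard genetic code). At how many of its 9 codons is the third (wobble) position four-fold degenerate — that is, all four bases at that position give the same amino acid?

5

Codon 1 ACU (Thr): third position 4-fold.
Codon 2 UAC (Tyr): third position 2-fold.
Codon 3 AAC (Asn): third position 2-fold.
Codon 4 UUG (Leu): third position 2-fold.
Codon 5 UAU (Tyr): third position 2-fold.
Codon 6 GGG (Gly): third position 4-fold.
Codon 7 CUU (Leu): third position 4-fold.
Codon 8 GCC (Ala): third position 4-fold.
Codon 9 GGC (Gly): third position 4-fold.
Four-fold degenerate third positions: 5.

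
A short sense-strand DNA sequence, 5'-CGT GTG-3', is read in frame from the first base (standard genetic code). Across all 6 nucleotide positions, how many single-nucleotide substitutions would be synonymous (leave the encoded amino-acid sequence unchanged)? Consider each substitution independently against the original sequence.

6

Codon 1 (CGT, Arg): 3 synonymous substitutions.
Codon 2 (GTG, Val): 3 synonymous substitutions.
Total: 3 + 3 = 6.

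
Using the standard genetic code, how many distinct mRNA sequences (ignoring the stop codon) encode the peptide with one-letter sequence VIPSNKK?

2304

Val: 4 codons.
Ile: 3 codons.
Pro: 4 codons.
Ser: 6 codons.
Asn: 2 codons.
Lys: 2 codons.
Lys: 2 codons.
4 × 3 × 4 × 6 × 2 × 2 × 2 = 2304.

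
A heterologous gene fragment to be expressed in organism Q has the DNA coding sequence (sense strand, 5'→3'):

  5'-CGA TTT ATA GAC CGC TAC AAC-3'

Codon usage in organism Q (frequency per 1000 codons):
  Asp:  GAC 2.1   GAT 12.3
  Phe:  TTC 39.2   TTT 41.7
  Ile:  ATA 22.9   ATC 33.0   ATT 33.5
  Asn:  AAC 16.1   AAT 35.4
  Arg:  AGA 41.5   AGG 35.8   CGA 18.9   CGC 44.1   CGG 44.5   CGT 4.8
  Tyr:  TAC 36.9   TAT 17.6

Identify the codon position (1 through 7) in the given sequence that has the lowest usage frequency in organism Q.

Codon 1 CGA (Arg): 18.9 per 1000.
Codon 2 TTT (Phe): 41.7 per 1000.
Codon 3 ATA (Ile): 22.9 per 1000.
Codon 4 GAC (Asp): 2.1 per 1000.
Codon 5 CGC (Arg): 44.1 per 1000.
Codon 6 TAC (Tyr): 36.9 per 1000.
Codon 7 AAC (Asn): 16.1 per 1000.
Lowest frequency is 2.1 at codon 4.

4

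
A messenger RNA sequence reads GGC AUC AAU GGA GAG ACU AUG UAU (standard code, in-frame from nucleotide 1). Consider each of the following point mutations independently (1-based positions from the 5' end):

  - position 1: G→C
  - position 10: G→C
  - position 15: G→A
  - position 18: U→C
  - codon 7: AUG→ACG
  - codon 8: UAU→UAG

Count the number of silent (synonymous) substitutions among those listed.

2

Codon 1: GGC (Gly) → CGC (Arg) — missense.
Codon 4: GGA (Gly) → CGA (Arg) — missense.
Codon 5: GAG (Glu) → GAA (Glu) — synonymous.
Codon 6: ACU (Thr) → ACC (Thr) — synonymous.
Codon 7: AUG (Met) → ACG (Thr) — missense.
Codon 8: UAU (Tyr) → UAG (Stop) — nonsense.
Synonymous: 2 of 6.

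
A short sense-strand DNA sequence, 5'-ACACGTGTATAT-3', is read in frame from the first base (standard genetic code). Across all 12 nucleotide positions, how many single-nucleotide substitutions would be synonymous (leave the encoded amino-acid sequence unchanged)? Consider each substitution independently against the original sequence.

10

Codon 1 (ACA, Thr): 3 synonymous substitutions.
Codon 2 (CGT, Arg): 3 synonymous substitutions.
Codon 3 (GTA, Val): 3 synonymous substitutions.
Codon 4 (TAT, Tyr): 1 synonymous substitution.
Total: 3 + 3 + 3 + 1 = 10.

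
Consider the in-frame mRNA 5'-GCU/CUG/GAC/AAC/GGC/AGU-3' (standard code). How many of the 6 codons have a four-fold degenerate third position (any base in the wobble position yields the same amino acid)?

Codon 1 GCU (Ala): third position 4-fold.
Codon 2 CUG (Leu): third position 4-fold.
Codon 3 GAC (Asp): third position 2-fold.
Codon 4 AAC (Asn): third position 2-fold.
Codon 5 GGC (Gly): third position 4-fold.
Codon 6 AGU (Ser): third position 2-fold.
Four-fold degenerate third positions: 3.

3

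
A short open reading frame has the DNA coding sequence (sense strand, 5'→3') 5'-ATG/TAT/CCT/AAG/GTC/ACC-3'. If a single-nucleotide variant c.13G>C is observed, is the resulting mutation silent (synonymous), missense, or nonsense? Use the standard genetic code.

Position 13 falls in codon 5: GTC → Val.
After the substitution the codon is CTC → Leu.
Val ≠ Leu, so this is a missense mutation.

missense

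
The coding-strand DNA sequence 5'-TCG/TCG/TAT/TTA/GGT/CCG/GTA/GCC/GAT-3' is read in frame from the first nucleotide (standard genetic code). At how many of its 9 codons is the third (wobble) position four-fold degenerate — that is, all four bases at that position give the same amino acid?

Codon 1 TCG (Ser): third position 4-fold.
Codon 2 TCG (Ser): third position 4-fold.
Codon 3 TAT (Tyr): third position 2-fold.
Codon 4 TTA (Leu): third position 2-fold.
Codon 5 GGT (Gly): third position 4-fold.
Codon 6 CCG (Pro): third position 4-fold.
Codon 7 GTA (Val): third position 4-fold.
Codon 8 GCC (Ala): third position 4-fold.
Codon 9 GAT (Asp): third position 2-fold.
Four-fold degenerate third positions: 6.

6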